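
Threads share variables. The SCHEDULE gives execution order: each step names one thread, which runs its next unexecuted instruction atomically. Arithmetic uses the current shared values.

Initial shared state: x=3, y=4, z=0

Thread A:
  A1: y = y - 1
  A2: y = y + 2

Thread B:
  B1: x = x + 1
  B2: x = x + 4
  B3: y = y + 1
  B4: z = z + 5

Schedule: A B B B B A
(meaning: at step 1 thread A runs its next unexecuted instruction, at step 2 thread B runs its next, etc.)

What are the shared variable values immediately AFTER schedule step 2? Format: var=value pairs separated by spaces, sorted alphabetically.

Step 1: thread A executes A1 (y = y - 1). Shared: x=3 y=3 z=0. PCs: A@1 B@0
Step 2: thread B executes B1 (x = x + 1). Shared: x=4 y=3 z=0. PCs: A@1 B@1

Answer: x=4 y=3 z=0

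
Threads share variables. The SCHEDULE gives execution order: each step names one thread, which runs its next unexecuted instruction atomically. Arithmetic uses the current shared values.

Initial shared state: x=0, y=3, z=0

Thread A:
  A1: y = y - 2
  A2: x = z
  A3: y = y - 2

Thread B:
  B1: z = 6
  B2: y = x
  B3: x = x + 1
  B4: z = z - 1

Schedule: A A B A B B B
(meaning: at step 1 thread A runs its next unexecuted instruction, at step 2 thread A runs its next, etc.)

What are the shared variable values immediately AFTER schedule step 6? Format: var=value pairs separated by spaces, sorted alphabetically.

Answer: x=1 y=0 z=6

Derivation:
Step 1: thread A executes A1 (y = y - 2). Shared: x=0 y=1 z=0. PCs: A@1 B@0
Step 2: thread A executes A2 (x = z). Shared: x=0 y=1 z=0. PCs: A@2 B@0
Step 3: thread B executes B1 (z = 6). Shared: x=0 y=1 z=6. PCs: A@2 B@1
Step 4: thread A executes A3 (y = y - 2). Shared: x=0 y=-1 z=6. PCs: A@3 B@1
Step 5: thread B executes B2 (y = x). Shared: x=0 y=0 z=6. PCs: A@3 B@2
Step 6: thread B executes B3 (x = x + 1). Shared: x=1 y=0 z=6. PCs: A@3 B@3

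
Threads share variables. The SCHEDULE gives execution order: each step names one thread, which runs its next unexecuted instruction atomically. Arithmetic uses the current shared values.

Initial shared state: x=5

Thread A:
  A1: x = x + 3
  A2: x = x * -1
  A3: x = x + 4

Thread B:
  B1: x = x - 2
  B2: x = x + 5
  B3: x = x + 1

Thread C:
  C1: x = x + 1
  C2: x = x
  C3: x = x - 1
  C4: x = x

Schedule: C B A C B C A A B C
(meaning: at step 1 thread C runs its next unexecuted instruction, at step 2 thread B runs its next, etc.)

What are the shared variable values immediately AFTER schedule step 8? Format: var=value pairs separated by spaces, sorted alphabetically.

Answer: x=-7

Derivation:
Step 1: thread C executes C1 (x = x + 1). Shared: x=6. PCs: A@0 B@0 C@1
Step 2: thread B executes B1 (x = x - 2). Shared: x=4. PCs: A@0 B@1 C@1
Step 3: thread A executes A1 (x = x + 3). Shared: x=7. PCs: A@1 B@1 C@1
Step 4: thread C executes C2 (x = x). Shared: x=7. PCs: A@1 B@1 C@2
Step 5: thread B executes B2 (x = x + 5). Shared: x=12. PCs: A@1 B@2 C@2
Step 6: thread C executes C3 (x = x - 1). Shared: x=11. PCs: A@1 B@2 C@3
Step 7: thread A executes A2 (x = x * -1). Shared: x=-11. PCs: A@2 B@2 C@3
Step 8: thread A executes A3 (x = x + 4). Shared: x=-7. PCs: A@3 B@2 C@3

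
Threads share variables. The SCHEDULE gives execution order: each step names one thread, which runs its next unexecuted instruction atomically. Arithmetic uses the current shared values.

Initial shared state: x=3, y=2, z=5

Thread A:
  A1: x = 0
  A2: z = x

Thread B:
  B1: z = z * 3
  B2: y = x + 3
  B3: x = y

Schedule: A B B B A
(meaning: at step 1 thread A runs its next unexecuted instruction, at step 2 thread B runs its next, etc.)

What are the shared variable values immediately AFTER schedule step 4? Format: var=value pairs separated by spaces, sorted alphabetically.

Answer: x=3 y=3 z=15

Derivation:
Step 1: thread A executes A1 (x = 0). Shared: x=0 y=2 z=5. PCs: A@1 B@0
Step 2: thread B executes B1 (z = z * 3). Shared: x=0 y=2 z=15. PCs: A@1 B@1
Step 3: thread B executes B2 (y = x + 3). Shared: x=0 y=3 z=15. PCs: A@1 B@2
Step 4: thread B executes B3 (x = y). Shared: x=3 y=3 z=15. PCs: A@1 B@3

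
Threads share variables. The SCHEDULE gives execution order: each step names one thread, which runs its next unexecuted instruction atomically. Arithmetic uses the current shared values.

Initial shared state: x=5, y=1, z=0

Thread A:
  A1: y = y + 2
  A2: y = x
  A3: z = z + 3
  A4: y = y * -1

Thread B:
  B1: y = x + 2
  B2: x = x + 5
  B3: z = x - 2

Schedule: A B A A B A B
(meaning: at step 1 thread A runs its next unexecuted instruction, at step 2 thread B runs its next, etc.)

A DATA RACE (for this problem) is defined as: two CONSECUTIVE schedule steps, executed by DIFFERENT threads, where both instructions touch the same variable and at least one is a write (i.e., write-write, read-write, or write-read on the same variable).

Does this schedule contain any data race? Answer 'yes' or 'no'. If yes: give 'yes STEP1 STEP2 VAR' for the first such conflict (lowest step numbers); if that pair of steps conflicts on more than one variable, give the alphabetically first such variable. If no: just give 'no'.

Steps 1,2: A(y = y + 2) vs B(y = x + 2). RACE on y (W-W).
Steps 2,3: B(y = x + 2) vs A(y = x). RACE on y (W-W).
Steps 3,4: same thread (A). No race.
Steps 4,5: A(r=z,w=z) vs B(r=x,w=x). No conflict.
Steps 5,6: B(r=x,w=x) vs A(r=y,w=y). No conflict.
Steps 6,7: A(r=y,w=y) vs B(r=x,w=z). No conflict.
First conflict at steps 1,2.

Answer: yes 1 2 y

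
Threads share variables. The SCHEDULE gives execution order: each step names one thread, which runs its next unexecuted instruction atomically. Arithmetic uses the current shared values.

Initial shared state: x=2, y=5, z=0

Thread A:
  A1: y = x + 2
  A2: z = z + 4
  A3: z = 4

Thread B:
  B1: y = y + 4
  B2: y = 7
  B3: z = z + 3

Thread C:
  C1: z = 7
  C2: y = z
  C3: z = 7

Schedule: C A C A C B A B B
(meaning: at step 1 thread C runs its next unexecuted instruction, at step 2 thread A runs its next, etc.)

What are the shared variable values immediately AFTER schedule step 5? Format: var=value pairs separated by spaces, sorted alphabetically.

Answer: x=2 y=7 z=7

Derivation:
Step 1: thread C executes C1 (z = 7). Shared: x=2 y=5 z=7. PCs: A@0 B@0 C@1
Step 2: thread A executes A1 (y = x + 2). Shared: x=2 y=4 z=7. PCs: A@1 B@0 C@1
Step 3: thread C executes C2 (y = z). Shared: x=2 y=7 z=7. PCs: A@1 B@0 C@2
Step 4: thread A executes A2 (z = z + 4). Shared: x=2 y=7 z=11. PCs: A@2 B@0 C@2
Step 5: thread C executes C3 (z = 7). Shared: x=2 y=7 z=7. PCs: A@2 B@0 C@3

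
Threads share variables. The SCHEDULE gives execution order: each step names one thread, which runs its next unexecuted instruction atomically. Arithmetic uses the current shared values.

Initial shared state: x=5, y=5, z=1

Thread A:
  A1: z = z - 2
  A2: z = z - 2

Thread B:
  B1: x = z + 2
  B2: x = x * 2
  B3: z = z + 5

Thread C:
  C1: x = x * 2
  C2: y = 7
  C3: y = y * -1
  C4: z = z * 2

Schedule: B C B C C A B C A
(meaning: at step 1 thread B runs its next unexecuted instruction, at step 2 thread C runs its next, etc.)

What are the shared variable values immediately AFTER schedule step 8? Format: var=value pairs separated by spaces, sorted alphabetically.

Answer: x=12 y=-7 z=8

Derivation:
Step 1: thread B executes B1 (x = z + 2). Shared: x=3 y=5 z=1. PCs: A@0 B@1 C@0
Step 2: thread C executes C1 (x = x * 2). Shared: x=6 y=5 z=1. PCs: A@0 B@1 C@1
Step 3: thread B executes B2 (x = x * 2). Shared: x=12 y=5 z=1. PCs: A@0 B@2 C@1
Step 4: thread C executes C2 (y = 7). Shared: x=12 y=7 z=1. PCs: A@0 B@2 C@2
Step 5: thread C executes C3 (y = y * -1). Shared: x=12 y=-7 z=1. PCs: A@0 B@2 C@3
Step 6: thread A executes A1 (z = z - 2). Shared: x=12 y=-7 z=-1. PCs: A@1 B@2 C@3
Step 7: thread B executes B3 (z = z + 5). Shared: x=12 y=-7 z=4. PCs: A@1 B@3 C@3
Step 8: thread C executes C4 (z = z * 2). Shared: x=12 y=-7 z=8. PCs: A@1 B@3 C@4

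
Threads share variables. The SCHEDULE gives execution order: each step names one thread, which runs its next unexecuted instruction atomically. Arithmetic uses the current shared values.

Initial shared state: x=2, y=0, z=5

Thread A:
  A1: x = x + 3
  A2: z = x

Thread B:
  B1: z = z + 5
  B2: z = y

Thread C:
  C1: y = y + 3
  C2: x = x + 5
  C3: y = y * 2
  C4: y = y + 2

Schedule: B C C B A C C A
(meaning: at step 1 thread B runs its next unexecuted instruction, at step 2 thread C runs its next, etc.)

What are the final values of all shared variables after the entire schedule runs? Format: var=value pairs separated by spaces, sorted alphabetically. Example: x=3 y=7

Step 1: thread B executes B1 (z = z + 5). Shared: x=2 y=0 z=10. PCs: A@0 B@1 C@0
Step 2: thread C executes C1 (y = y + 3). Shared: x=2 y=3 z=10. PCs: A@0 B@1 C@1
Step 3: thread C executes C2 (x = x + 5). Shared: x=7 y=3 z=10. PCs: A@0 B@1 C@2
Step 4: thread B executes B2 (z = y). Shared: x=7 y=3 z=3. PCs: A@0 B@2 C@2
Step 5: thread A executes A1 (x = x + 3). Shared: x=10 y=3 z=3. PCs: A@1 B@2 C@2
Step 6: thread C executes C3 (y = y * 2). Shared: x=10 y=6 z=3. PCs: A@1 B@2 C@3
Step 7: thread C executes C4 (y = y + 2). Shared: x=10 y=8 z=3. PCs: A@1 B@2 C@4
Step 8: thread A executes A2 (z = x). Shared: x=10 y=8 z=10. PCs: A@2 B@2 C@4

Answer: x=10 y=8 z=10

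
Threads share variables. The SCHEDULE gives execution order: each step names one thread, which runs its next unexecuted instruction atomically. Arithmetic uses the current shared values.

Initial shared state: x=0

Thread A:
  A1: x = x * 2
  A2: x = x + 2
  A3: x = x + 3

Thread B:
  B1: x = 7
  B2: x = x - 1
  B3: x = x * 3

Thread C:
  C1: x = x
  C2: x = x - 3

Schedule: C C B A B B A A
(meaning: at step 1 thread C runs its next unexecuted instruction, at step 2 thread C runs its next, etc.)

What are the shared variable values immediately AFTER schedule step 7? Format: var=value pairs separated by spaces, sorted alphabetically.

Step 1: thread C executes C1 (x = x). Shared: x=0. PCs: A@0 B@0 C@1
Step 2: thread C executes C2 (x = x - 3). Shared: x=-3. PCs: A@0 B@0 C@2
Step 3: thread B executes B1 (x = 7). Shared: x=7. PCs: A@0 B@1 C@2
Step 4: thread A executes A1 (x = x * 2). Shared: x=14. PCs: A@1 B@1 C@2
Step 5: thread B executes B2 (x = x - 1). Shared: x=13. PCs: A@1 B@2 C@2
Step 6: thread B executes B3 (x = x * 3). Shared: x=39. PCs: A@1 B@3 C@2
Step 7: thread A executes A2 (x = x + 2). Shared: x=41. PCs: A@2 B@3 C@2

Answer: x=41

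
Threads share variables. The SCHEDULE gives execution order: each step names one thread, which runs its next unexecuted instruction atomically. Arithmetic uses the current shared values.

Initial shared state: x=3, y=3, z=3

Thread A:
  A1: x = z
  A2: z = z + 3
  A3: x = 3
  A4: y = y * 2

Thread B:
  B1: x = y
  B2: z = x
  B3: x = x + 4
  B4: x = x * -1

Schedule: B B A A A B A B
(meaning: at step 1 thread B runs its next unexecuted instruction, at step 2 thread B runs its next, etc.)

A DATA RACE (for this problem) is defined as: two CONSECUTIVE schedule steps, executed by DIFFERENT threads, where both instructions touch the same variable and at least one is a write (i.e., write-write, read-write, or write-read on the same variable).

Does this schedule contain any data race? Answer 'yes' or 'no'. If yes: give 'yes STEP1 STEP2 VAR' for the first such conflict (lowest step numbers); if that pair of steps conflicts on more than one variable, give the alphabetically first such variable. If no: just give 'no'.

Answer: yes 2 3 x

Derivation:
Steps 1,2: same thread (B). No race.
Steps 2,3: B(z = x) vs A(x = z). RACE on x (R-W), z (W-R). Multiple vars; alphabetically first is x.
Steps 3,4: same thread (A). No race.
Steps 4,5: same thread (A). No race.
Steps 5,6: A(x = 3) vs B(x = x + 4). RACE on x (W-W).
Steps 6,7: B(r=x,w=x) vs A(r=y,w=y). No conflict.
Steps 7,8: A(r=y,w=y) vs B(r=x,w=x). No conflict.
First conflict at steps 2,3.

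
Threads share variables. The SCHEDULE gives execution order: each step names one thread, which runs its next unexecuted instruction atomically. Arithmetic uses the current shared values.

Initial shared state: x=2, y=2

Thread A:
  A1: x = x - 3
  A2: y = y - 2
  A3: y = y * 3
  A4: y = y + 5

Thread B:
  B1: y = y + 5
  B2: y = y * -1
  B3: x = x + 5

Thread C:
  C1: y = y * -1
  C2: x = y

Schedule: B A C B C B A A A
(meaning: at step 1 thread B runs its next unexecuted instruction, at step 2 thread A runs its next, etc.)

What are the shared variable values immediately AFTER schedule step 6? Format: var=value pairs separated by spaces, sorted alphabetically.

Answer: x=12 y=7

Derivation:
Step 1: thread B executes B1 (y = y + 5). Shared: x=2 y=7. PCs: A@0 B@1 C@0
Step 2: thread A executes A1 (x = x - 3). Shared: x=-1 y=7. PCs: A@1 B@1 C@0
Step 3: thread C executes C1 (y = y * -1). Shared: x=-1 y=-7. PCs: A@1 B@1 C@1
Step 4: thread B executes B2 (y = y * -1). Shared: x=-1 y=7. PCs: A@1 B@2 C@1
Step 5: thread C executes C2 (x = y). Shared: x=7 y=7. PCs: A@1 B@2 C@2
Step 6: thread B executes B3 (x = x + 5). Shared: x=12 y=7. PCs: A@1 B@3 C@2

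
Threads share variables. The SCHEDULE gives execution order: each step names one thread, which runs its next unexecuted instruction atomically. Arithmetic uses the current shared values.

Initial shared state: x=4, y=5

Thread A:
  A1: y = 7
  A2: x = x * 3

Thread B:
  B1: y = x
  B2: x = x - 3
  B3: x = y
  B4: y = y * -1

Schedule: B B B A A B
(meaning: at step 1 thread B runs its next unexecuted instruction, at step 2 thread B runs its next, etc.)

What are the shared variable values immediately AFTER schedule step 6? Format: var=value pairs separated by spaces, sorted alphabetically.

Step 1: thread B executes B1 (y = x). Shared: x=4 y=4. PCs: A@0 B@1
Step 2: thread B executes B2 (x = x - 3). Shared: x=1 y=4. PCs: A@0 B@2
Step 3: thread B executes B3 (x = y). Shared: x=4 y=4. PCs: A@0 B@3
Step 4: thread A executes A1 (y = 7). Shared: x=4 y=7. PCs: A@1 B@3
Step 5: thread A executes A2 (x = x * 3). Shared: x=12 y=7. PCs: A@2 B@3
Step 6: thread B executes B4 (y = y * -1). Shared: x=12 y=-7. PCs: A@2 B@4

Answer: x=12 y=-7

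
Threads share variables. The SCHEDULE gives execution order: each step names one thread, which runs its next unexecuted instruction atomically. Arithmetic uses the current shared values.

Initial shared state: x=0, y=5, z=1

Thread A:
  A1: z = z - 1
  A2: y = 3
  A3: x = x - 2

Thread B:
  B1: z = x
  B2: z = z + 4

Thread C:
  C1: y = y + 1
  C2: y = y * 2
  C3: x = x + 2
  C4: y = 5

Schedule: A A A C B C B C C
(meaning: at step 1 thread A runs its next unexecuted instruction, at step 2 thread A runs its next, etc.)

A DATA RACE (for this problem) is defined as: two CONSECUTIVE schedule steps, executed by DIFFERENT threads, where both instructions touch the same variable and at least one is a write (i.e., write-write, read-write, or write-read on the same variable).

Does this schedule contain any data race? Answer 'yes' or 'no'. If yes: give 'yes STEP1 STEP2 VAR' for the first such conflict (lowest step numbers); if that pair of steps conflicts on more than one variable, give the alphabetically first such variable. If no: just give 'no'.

Answer: no

Derivation:
Steps 1,2: same thread (A). No race.
Steps 2,3: same thread (A). No race.
Steps 3,4: A(r=x,w=x) vs C(r=y,w=y). No conflict.
Steps 4,5: C(r=y,w=y) vs B(r=x,w=z). No conflict.
Steps 5,6: B(r=x,w=z) vs C(r=y,w=y). No conflict.
Steps 6,7: C(r=y,w=y) vs B(r=z,w=z). No conflict.
Steps 7,8: B(r=z,w=z) vs C(r=x,w=x). No conflict.
Steps 8,9: same thread (C). No race.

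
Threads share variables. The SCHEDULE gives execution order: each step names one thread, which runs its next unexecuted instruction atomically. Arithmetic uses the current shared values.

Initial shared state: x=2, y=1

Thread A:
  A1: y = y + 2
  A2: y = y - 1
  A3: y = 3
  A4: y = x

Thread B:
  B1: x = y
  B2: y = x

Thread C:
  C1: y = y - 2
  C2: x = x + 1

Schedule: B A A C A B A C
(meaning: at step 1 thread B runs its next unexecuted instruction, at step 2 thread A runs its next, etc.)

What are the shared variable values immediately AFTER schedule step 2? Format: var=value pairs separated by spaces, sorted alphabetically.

Step 1: thread B executes B1 (x = y). Shared: x=1 y=1. PCs: A@0 B@1 C@0
Step 2: thread A executes A1 (y = y + 2). Shared: x=1 y=3. PCs: A@1 B@1 C@0

Answer: x=1 y=3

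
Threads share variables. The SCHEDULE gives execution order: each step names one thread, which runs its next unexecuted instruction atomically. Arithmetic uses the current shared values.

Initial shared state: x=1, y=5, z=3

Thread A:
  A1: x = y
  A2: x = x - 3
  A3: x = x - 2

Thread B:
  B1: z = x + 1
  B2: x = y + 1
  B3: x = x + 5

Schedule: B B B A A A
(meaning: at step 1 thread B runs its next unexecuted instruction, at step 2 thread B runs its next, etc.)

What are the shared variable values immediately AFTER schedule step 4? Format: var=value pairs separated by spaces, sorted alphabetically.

Step 1: thread B executes B1 (z = x + 1). Shared: x=1 y=5 z=2. PCs: A@0 B@1
Step 2: thread B executes B2 (x = y + 1). Shared: x=6 y=5 z=2. PCs: A@0 B@2
Step 3: thread B executes B3 (x = x + 5). Shared: x=11 y=5 z=2. PCs: A@0 B@3
Step 4: thread A executes A1 (x = y). Shared: x=5 y=5 z=2. PCs: A@1 B@3

Answer: x=5 y=5 z=2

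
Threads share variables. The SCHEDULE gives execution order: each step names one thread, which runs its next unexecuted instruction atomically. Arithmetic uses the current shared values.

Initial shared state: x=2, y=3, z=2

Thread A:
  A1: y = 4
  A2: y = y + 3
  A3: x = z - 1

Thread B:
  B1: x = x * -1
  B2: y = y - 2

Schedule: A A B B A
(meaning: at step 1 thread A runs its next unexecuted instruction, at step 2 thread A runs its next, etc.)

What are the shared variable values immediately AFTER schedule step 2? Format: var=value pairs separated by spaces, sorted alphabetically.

Answer: x=2 y=7 z=2

Derivation:
Step 1: thread A executes A1 (y = 4). Shared: x=2 y=4 z=2. PCs: A@1 B@0
Step 2: thread A executes A2 (y = y + 3). Shared: x=2 y=7 z=2. PCs: A@2 B@0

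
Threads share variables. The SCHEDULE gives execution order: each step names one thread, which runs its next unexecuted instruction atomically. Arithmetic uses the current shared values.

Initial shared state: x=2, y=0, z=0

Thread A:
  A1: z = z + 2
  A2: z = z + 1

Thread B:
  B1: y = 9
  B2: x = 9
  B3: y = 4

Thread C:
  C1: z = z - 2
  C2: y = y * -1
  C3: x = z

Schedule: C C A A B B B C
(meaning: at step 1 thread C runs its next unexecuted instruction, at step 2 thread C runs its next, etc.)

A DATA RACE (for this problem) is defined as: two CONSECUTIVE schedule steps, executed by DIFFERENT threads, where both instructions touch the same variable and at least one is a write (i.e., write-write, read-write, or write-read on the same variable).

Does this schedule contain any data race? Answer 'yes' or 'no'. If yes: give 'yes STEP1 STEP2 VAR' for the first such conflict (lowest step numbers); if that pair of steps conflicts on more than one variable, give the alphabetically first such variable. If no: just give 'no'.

Answer: no

Derivation:
Steps 1,2: same thread (C). No race.
Steps 2,3: C(r=y,w=y) vs A(r=z,w=z). No conflict.
Steps 3,4: same thread (A). No race.
Steps 4,5: A(r=z,w=z) vs B(r=-,w=y). No conflict.
Steps 5,6: same thread (B). No race.
Steps 6,7: same thread (B). No race.
Steps 7,8: B(r=-,w=y) vs C(r=z,w=x). No conflict.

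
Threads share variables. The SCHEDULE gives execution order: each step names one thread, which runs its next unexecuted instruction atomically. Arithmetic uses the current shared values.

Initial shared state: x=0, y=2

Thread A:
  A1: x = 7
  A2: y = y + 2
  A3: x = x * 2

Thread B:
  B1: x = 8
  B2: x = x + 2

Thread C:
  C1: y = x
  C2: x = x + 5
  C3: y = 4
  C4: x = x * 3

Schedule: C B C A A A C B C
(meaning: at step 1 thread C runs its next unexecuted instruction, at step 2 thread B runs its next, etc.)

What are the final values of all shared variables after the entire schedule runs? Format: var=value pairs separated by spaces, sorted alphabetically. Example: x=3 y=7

Step 1: thread C executes C1 (y = x). Shared: x=0 y=0. PCs: A@0 B@0 C@1
Step 2: thread B executes B1 (x = 8). Shared: x=8 y=0. PCs: A@0 B@1 C@1
Step 3: thread C executes C2 (x = x + 5). Shared: x=13 y=0. PCs: A@0 B@1 C@2
Step 4: thread A executes A1 (x = 7). Shared: x=7 y=0. PCs: A@1 B@1 C@2
Step 5: thread A executes A2 (y = y + 2). Shared: x=7 y=2. PCs: A@2 B@1 C@2
Step 6: thread A executes A3 (x = x * 2). Shared: x=14 y=2. PCs: A@3 B@1 C@2
Step 7: thread C executes C3 (y = 4). Shared: x=14 y=4. PCs: A@3 B@1 C@3
Step 8: thread B executes B2 (x = x + 2). Shared: x=16 y=4. PCs: A@3 B@2 C@3
Step 9: thread C executes C4 (x = x * 3). Shared: x=48 y=4. PCs: A@3 B@2 C@4

Answer: x=48 y=4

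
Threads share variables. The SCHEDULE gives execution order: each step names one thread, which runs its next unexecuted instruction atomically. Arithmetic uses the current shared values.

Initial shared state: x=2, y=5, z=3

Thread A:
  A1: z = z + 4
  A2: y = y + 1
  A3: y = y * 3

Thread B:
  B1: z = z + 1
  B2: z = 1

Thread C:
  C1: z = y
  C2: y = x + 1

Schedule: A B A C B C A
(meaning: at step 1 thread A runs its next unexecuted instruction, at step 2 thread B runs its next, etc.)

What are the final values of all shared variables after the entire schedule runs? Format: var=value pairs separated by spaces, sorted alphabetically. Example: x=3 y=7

Step 1: thread A executes A1 (z = z + 4). Shared: x=2 y=5 z=7. PCs: A@1 B@0 C@0
Step 2: thread B executes B1 (z = z + 1). Shared: x=2 y=5 z=8. PCs: A@1 B@1 C@0
Step 3: thread A executes A2 (y = y + 1). Shared: x=2 y=6 z=8. PCs: A@2 B@1 C@0
Step 4: thread C executes C1 (z = y). Shared: x=2 y=6 z=6. PCs: A@2 B@1 C@1
Step 5: thread B executes B2 (z = 1). Shared: x=2 y=6 z=1. PCs: A@2 B@2 C@1
Step 6: thread C executes C2 (y = x + 1). Shared: x=2 y=3 z=1. PCs: A@2 B@2 C@2
Step 7: thread A executes A3 (y = y * 3). Shared: x=2 y=9 z=1. PCs: A@3 B@2 C@2

Answer: x=2 y=9 z=1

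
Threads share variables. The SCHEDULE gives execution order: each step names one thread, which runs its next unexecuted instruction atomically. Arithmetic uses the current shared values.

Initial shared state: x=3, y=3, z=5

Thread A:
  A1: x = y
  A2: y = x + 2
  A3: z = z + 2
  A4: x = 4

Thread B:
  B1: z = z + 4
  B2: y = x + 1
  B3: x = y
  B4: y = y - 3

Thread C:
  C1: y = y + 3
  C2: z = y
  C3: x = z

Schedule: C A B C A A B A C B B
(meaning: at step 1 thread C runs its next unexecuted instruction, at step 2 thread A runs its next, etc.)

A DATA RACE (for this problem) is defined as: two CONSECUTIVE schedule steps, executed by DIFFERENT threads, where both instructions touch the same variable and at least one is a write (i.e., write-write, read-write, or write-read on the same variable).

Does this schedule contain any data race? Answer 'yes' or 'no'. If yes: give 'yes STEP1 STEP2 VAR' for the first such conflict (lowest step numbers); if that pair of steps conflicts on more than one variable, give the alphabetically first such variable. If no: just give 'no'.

Steps 1,2: C(y = y + 3) vs A(x = y). RACE on y (W-R).
Steps 2,3: A(r=y,w=x) vs B(r=z,w=z). No conflict.
Steps 3,4: B(z = z + 4) vs C(z = y). RACE on z (W-W).
Steps 4,5: C(z = y) vs A(y = x + 2). RACE on y (R-W).
Steps 5,6: same thread (A). No race.
Steps 6,7: A(r=z,w=z) vs B(r=x,w=y). No conflict.
Steps 7,8: B(y = x + 1) vs A(x = 4). RACE on x (R-W).
Steps 8,9: A(x = 4) vs C(x = z). RACE on x (W-W).
Steps 9,10: C(x = z) vs B(x = y). RACE on x (W-W).
Steps 10,11: same thread (B). No race.
First conflict at steps 1,2.

Answer: yes 1 2 y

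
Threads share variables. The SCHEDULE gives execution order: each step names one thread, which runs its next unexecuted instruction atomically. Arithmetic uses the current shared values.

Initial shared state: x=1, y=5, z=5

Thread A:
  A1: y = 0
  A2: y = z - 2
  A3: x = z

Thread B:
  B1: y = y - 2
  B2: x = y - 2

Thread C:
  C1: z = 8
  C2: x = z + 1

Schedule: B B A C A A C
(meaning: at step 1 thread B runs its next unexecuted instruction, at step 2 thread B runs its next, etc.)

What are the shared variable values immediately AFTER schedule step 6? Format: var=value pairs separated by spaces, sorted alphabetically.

Answer: x=8 y=6 z=8

Derivation:
Step 1: thread B executes B1 (y = y - 2). Shared: x=1 y=3 z=5. PCs: A@0 B@1 C@0
Step 2: thread B executes B2 (x = y - 2). Shared: x=1 y=3 z=5. PCs: A@0 B@2 C@0
Step 3: thread A executes A1 (y = 0). Shared: x=1 y=0 z=5. PCs: A@1 B@2 C@0
Step 4: thread C executes C1 (z = 8). Shared: x=1 y=0 z=8. PCs: A@1 B@2 C@1
Step 5: thread A executes A2 (y = z - 2). Shared: x=1 y=6 z=8. PCs: A@2 B@2 C@1
Step 6: thread A executes A3 (x = z). Shared: x=8 y=6 z=8. PCs: A@3 B@2 C@1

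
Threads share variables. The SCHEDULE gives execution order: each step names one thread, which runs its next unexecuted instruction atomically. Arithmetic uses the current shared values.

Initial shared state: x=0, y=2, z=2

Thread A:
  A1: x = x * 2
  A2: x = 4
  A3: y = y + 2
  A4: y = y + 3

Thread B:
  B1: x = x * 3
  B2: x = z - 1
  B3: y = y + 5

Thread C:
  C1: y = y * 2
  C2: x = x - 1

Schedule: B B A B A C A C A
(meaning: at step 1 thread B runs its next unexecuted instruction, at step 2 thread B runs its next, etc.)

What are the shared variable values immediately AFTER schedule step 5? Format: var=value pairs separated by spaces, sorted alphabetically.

Answer: x=4 y=7 z=2

Derivation:
Step 1: thread B executes B1 (x = x * 3). Shared: x=0 y=2 z=2. PCs: A@0 B@1 C@0
Step 2: thread B executes B2 (x = z - 1). Shared: x=1 y=2 z=2. PCs: A@0 B@2 C@0
Step 3: thread A executes A1 (x = x * 2). Shared: x=2 y=2 z=2. PCs: A@1 B@2 C@0
Step 4: thread B executes B3 (y = y + 5). Shared: x=2 y=7 z=2. PCs: A@1 B@3 C@0
Step 5: thread A executes A2 (x = 4). Shared: x=4 y=7 z=2. PCs: A@2 B@3 C@0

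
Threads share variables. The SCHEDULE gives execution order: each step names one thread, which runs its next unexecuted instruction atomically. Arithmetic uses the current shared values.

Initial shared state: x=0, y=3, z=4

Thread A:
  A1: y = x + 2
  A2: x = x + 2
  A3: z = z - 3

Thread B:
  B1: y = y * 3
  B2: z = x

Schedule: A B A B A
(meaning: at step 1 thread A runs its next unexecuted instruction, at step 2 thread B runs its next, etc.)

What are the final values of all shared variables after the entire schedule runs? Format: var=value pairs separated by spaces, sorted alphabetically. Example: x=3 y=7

Step 1: thread A executes A1 (y = x + 2). Shared: x=0 y=2 z=4. PCs: A@1 B@0
Step 2: thread B executes B1 (y = y * 3). Shared: x=0 y=6 z=4. PCs: A@1 B@1
Step 3: thread A executes A2 (x = x + 2). Shared: x=2 y=6 z=4. PCs: A@2 B@1
Step 4: thread B executes B2 (z = x). Shared: x=2 y=6 z=2. PCs: A@2 B@2
Step 5: thread A executes A3 (z = z - 3). Shared: x=2 y=6 z=-1. PCs: A@3 B@2

Answer: x=2 y=6 z=-1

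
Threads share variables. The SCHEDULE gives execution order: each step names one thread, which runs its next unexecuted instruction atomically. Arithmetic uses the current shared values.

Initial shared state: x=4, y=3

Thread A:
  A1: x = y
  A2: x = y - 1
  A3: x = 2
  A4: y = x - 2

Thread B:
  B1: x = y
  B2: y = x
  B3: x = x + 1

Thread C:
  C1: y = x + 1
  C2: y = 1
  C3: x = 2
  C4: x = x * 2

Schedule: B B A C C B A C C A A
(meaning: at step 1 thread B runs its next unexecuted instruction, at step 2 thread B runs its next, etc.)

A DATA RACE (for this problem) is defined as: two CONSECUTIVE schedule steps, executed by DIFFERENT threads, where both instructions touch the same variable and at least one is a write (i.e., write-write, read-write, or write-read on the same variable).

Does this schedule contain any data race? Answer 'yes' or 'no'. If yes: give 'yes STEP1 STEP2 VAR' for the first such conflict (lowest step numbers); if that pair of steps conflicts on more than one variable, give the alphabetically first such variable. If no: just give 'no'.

Answer: yes 2 3 x

Derivation:
Steps 1,2: same thread (B). No race.
Steps 2,3: B(y = x) vs A(x = y). RACE on x (R-W), y (W-R). Multiple vars; alphabetically first is x.
Steps 3,4: A(x = y) vs C(y = x + 1). RACE on x (W-R), y (R-W). Multiple vars; alphabetically first is x.
Steps 4,5: same thread (C). No race.
Steps 5,6: C(r=-,w=y) vs B(r=x,w=x). No conflict.
Steps 6,7: B(x = x + 1) vs A(x = y - 1). RACE on x (W-W).
Steps 7,8: A(x = y - 1) vs C(x = 2). RACE on x (W-W).
Steps 8,9: same thread (C). No race.
Steps 9,10: C(x = x * 2) vs A(x = 2). RACE on x (W-W).
Steps 10,11: same thread (A). No race.
First conflict at steps 2,3.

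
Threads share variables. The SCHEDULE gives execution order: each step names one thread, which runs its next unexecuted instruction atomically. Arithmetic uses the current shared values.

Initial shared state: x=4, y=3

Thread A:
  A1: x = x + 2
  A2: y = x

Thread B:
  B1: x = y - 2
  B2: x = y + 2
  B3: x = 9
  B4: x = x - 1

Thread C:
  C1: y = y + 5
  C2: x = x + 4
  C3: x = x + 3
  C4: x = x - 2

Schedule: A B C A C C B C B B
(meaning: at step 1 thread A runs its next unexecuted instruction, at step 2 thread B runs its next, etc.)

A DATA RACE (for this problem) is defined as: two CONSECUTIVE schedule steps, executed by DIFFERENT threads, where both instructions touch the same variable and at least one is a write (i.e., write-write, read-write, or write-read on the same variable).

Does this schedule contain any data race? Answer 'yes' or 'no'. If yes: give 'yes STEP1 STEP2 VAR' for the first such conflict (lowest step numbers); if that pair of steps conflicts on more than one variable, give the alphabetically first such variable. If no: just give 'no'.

Answer: yes 1 2 x

Derivation:
Steps 1,2: A(x = x + 2) vs B(x = y - 2). RACE on x (W-W).
Steps 2,3: B(x = y - 2) vs C(y = y + 5). RACE on y (R-W).
Steps 3,4: C(y = y + 5) vs A(y = x). RACE on y (W-W).
Steps 4,5: A(y = x) vs C(x = x + 4). RACE on x (R-W).
Steps 5,6: same thread (C). No race.
Steps 6,7: C(x = x + 3) vs B(x = y + 2). RACE on x (W-W).
Steps 7,8: B(x = y + 2) vs C(x = x - 2). RACE on x (W-W).
Steps 8,9: C(x = x - 2) vs B(x = 9). RACE on x (W-W).
Steps 9,10: same thread (B). No race.
First conflict at steps 1,2.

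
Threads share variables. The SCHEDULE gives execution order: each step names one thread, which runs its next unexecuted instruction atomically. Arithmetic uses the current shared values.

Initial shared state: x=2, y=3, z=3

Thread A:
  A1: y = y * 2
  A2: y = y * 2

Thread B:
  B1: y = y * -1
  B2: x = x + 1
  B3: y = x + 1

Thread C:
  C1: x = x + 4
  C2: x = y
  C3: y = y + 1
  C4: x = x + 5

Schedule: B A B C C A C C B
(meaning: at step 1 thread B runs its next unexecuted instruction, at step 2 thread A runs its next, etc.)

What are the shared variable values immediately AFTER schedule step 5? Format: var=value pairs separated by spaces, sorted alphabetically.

Answer: x=-6 y=-6 z=3

Derivation:
Step 1: thread B executes B1 (y = y * -1). Shared: x=2 y=-3 z=3. PCs: A@0 B@1 C@0
Step 2: thread A executes A1 (y = y * 2). Shared: x=2 y=-6 z=3. PCs: A@1 B@1 C@0
Step 3: thread B executes B2 (x = x + 1). Shared: x=3 y=-6 z=3. PCs: A@1 B@2 C@0
Step 4: thread C executes C1 (x = x + 4). Shared: x=7 y=-6 z=3. PCs: A@1 B@2 C@1
Step 5: thread C executes C2 (x = y). Shared: x=-6 y=-6 z=3. PCs: A@1 B@2 C@2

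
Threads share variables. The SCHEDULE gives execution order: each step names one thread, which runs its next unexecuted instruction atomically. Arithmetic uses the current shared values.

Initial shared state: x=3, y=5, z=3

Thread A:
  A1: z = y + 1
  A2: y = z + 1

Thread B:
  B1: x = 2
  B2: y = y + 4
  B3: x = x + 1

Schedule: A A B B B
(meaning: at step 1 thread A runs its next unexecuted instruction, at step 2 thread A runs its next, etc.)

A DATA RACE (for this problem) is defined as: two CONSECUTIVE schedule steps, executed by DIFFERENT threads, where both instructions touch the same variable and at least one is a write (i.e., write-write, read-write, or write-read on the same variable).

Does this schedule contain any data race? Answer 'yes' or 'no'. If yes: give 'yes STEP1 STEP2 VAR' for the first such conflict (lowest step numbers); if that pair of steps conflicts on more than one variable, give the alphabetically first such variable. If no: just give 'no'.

Steps 1,2: same thread (A). No race.
Steps 2,3: A(r=z,w=y) vs B(r=-,w=x). No conflict.
Steps 3,4: same thread (B). No race.
Steps 4,5: same thread (B). No race.

Answer: no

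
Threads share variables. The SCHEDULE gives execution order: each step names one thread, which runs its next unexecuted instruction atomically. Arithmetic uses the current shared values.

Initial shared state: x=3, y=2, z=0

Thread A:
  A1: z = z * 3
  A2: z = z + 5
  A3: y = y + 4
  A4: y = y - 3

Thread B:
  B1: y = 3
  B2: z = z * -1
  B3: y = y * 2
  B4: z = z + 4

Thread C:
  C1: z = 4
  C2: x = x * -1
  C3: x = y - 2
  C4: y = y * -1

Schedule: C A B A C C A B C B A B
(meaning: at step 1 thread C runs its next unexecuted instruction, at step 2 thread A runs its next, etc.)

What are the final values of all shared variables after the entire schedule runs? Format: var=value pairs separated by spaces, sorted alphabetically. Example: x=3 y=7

Step 1: thread C executes C1 (z = 4). Shared: x=3 y=2 z=4. PCs: A@0 B@0 C@1
Step 2: thread A executes A1 (z = z * 3). Shared: x=3 y=2 z=12. PCs: A@1 B@0 C@1
Step 3: thread B executes B1 (y = 3). Shared: x=3 y=3 z=12. PCs: A@1 B@1 C@1
Step 4: thread A executes A2 (z = z + 5). Shared: x=3 y=3 z=17. PCs: A@2 B@1 C@1
Step 5: thread C executes C2 (x = x * -1). Shared: x=-3 y=3 z=17. PCs: A@2 B@1 C@2
Step 6: thread C executes C3 (x = y - 2). Shared: x=1 y=3 z=17. PCs: A@2 B@1 C@3
Step 7: thread A executes A3 (y = y + 4). Shared: x=1 y=7 z=17. PCs: A@3 B@1 C@3
Step 8: thread B executes B2 (z = z * -1). Shared: x=1 y=7 z=-17. PCs: A@3 B@2 C@3
Step 9: thread C executes C4 (y = y * -1). Shared: x=1 y=-7 z=-17. PCs: A@3 B@2 C@4
Step 10: thread B executes B3 (y = y * 2). Shared: x=1 y=-14 z=-17. PCs: A@3 B@3 C@4
Step 11: thread A executes A4 (y = y - 3). Shared: x=1 y=-17 z=-17. PCs: A@4 B@3 C@4
Step 12: thread B executes B4 (z = z + 4). Shared: x=1 y=-17 z=-13. PCs: A@4 B@4 C@4

Answer: x=1 y=-17 z=-13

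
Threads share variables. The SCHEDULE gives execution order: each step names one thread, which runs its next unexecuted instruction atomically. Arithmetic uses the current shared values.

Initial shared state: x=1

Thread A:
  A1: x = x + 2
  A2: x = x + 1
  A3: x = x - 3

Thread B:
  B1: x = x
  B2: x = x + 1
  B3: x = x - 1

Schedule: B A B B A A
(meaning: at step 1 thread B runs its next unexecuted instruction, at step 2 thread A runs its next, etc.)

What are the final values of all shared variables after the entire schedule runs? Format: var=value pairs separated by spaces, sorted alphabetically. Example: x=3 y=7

Answer: x=1

Derivation:
Step 1: thread B executes B1 (x = x). Shared: x=1. PCs: A@0 B@1
Step 2: thread A executes A1 (x = x + 2). Shared: x=3. PCs: A@1 B@1
Step 3: thread B executes B2 (x = x + 1). Shared: x=4. PCs: A@1 B@2
Step 4: thread B executes B3 (x = x - 1). Shared: x=3. PCs: A@1 B@3
Step 5: thread A executes A2 (x = x + 1). Shared: x=4. PCs: A@2 B@3
Step 6: thread A executes A3 (x = x - 3). Shared: x=1. PCs: A@3 B@3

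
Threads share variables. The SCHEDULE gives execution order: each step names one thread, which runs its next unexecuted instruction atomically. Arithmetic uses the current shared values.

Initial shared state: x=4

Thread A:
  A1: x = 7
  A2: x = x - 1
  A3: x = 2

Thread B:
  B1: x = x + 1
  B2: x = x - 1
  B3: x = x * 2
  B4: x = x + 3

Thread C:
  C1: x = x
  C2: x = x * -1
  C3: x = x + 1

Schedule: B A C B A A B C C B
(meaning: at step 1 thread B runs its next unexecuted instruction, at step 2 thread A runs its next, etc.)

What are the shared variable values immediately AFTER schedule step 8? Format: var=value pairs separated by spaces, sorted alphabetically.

Answer: x=-4

Derivation:
Step 1: thread B executes B1 (x = x + 1). Shared: x=5. PCs: A@0 B@1 C@0
Step 2: thread A executes A1 (x = 7). Shared: x=7. PCs: A@1 B@1 C@0
Step 3: thread C executes C1 (x = x). Shared: x=7. PCs: A@1 B@1 C@1
Step 4: thread B executes B2 (x = x - 1). Shared: x=6. PCs: A@1 B@2 C@1
Step 5: thread A executes A2 (x = x - 1). Shared: x=5. PCs: A@2 B@2 C@1
Step 6: thread A executes A3 (x = 2). Shared: x=2. PCs: A@3 B@2 C@1
Step 7: thread B executes B3 (x = x * 2). Shared: x=4. PCs: A@3 B@3 C@1
Step 8: thread C executes C2 (x = x * -1). Shared: x=-4. PCs: A@3 B@3 C@2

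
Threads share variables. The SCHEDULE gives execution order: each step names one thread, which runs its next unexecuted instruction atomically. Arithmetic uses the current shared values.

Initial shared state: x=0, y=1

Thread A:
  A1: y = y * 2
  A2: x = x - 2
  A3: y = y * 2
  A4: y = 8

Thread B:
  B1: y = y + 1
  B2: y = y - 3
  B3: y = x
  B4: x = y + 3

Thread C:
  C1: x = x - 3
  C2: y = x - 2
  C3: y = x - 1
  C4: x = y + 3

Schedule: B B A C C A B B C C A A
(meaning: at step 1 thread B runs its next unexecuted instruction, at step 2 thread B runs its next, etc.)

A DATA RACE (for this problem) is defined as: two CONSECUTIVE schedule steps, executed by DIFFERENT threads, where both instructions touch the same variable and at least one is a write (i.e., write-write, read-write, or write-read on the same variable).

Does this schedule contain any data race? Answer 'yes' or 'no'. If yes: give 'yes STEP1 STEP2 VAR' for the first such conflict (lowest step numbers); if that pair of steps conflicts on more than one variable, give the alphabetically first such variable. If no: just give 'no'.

Answer: yes 2 3 y

Derivation:
Steps 1,2: same thread (B). No race.
Steps 2,3: B(y = y - 3) vs A(y = y * 2). RACE on y (W-W).
Steps 3,4: A(r=y,w=y) vs C(r=x,w=x). No conflict.
Steps 4,5: same thread (C). No race.
Steps 5,6: C(y = x - 2) vs A(x = x - 2). RACE on x (R-W).
Steps 6,7: A(x = x - 2) vs B(y = x). RACE on x (W-R).
Steps 7,8: same thread (B). No race.
Steps 8,9: B(x = y + 3) vs C(y = x - 1). RACE on x (W-R), y (R-W). Multiple vars; alphabetically first is x.
Steps 9,10: same thread (C). No race.
Steps 10,11: C(x = y + 3) vs A(y = y * 2). RACE on y (R-W).
Steps 11,12: same thread (A). No race.
First conflict at steps 2,3.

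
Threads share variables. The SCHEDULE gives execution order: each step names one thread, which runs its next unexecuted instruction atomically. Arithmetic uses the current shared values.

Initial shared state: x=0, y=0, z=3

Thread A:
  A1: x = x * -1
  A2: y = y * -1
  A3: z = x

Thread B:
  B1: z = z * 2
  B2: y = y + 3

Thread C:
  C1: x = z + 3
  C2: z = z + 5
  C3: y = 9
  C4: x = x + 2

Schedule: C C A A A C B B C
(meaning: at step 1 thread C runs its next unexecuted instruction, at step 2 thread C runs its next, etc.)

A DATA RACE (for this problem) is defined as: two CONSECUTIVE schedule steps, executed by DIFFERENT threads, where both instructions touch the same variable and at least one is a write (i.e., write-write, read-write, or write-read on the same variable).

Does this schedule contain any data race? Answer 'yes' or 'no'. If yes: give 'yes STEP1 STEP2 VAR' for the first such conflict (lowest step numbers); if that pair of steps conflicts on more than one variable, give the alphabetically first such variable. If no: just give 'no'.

Answer: no

Derivation:
Steps 1,2: same thread (C). No race.
Steps 2,3: C(r=z,w=z) vs A(r=x,w=x). No conflict.
Steps 3,4: same thread (A). No race.
Steps 4,5: same thread (A). No race.
Steps 5,6: A(r=x,w=z) vs C(r=-,w=y). No conflict.
Steps 6,7: C(r=-,w=y) vs B(r=z,w=z). No conflict.
Steps 7,8: same thread (B). No race.
Steps 8,9: B(r=y,w=y) vs C(r=x,w=x). No conflict.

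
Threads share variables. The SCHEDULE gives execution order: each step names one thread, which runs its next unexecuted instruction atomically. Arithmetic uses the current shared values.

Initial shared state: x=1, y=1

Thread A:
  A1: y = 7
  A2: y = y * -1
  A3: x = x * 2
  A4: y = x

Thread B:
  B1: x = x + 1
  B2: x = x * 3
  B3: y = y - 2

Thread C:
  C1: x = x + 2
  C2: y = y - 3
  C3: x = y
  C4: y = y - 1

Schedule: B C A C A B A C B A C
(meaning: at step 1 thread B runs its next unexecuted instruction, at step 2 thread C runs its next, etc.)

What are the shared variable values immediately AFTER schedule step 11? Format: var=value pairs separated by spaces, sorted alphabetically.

Answer: x=-4 y=-5

Derivation:
Step 1: thread B executes B1 (x = x + 1). Shared: x=2 y=1. PCs: A@0 B@1 C@0
Step 2: thread C executes C1 (x = x + 2). Shared: x=4 y=1. PCs: A@0 B@1 C@1
Step 3: thread A executes A1 (y = 7). Shared: x=4 y=7. PCs: A@1 B@1 C@1
Step 4: thread C executes C2 (y = y - 3). Shared: x=4 y=4. PCs: A@1 B@1 C@2
Step 5: thread A executes A2 (y = y * -1). Shared: x=4 y=-4. PCs: A@2 B@1 C@2
Step 6: thread B executes B2 (x = x * 3). Shared: x=12 y=-4. PCs: A@2 B@2 C@2
Step 7: thread A executes A3 (x = x * 2). Shared: x=24 y=-4. PCs: A@3 B@2 C@2
Step 8: thread C executes C3 (x = y). Shared: x=-4 y=-4. PCs: A@3 B@2 C@3
Step 9: thread B executes B3 (y = y - 2). Shared: x=-4 y=-6. PCs: A@3 B@3 C@3
Step 10: thread A executes A4 (y = x). Shared: x=-4 y=-4. PCs: A@4 B@3 C@3
Step 11: thread C executes C4 (y = y - 1). Shared: x=-4 y=-5. PCs: A@4 B@3 C@4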